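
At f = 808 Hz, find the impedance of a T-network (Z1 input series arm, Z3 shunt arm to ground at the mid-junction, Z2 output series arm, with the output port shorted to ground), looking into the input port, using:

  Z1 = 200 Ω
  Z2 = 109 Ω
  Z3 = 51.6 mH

Step 1 — Angular frequency: ω = 2π·f = 2π·808 = 5077 rad/s.
Step 2 — Component impedances:
  Z1: Z = R = 200 Ω
  Z2: Z = R = 109 Ω
  Z3: Z = jωL = j·5077·0.0516 = 0 + j262 Ω
Step 3 — With the output port shorted to ground, the output series arm Z2 runs from the junction to ground; the shunt arm Z3 also runs from the junction to ground. They appear in parallel: Z3 || Z2 = 92.91 + j38.66 Ω.
Step 4 — Series with input arm Z1: Z_in = Z1 + (Z3 || Z2) = 292.9 + j38.66 Ω = 295.5∠7.5° Ω.

Z = 292.9 + j38.66 Ω = 295.5∠7.5° Ω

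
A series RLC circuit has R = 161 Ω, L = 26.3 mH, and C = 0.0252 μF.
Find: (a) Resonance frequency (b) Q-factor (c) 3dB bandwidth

Step 1 — Resonance: ω₀ = 1/√(LC) = 1/√(0.0263·2.52e-08) = 3.884e+04 rad/s.
Step 2 — f₀ = ω₀/(2π) = 6182 Hz.
Step 3 — Series Q: Q = ω₀L/R = 3.884e+04·0.0263/161 = 6.345.
Step 4 — Bandwidth: Δω = ω₀/Q = 6122 rad/s; BW = Δω/(2π) = 974.3 Hz.

(a) f₀ = 6182 Hz  (b) Q = 6.345  (c) BW = 974.3 Hz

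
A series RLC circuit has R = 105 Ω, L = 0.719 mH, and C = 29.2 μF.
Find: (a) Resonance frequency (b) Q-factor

Step 1 — Resonance condition Im(Z)=0 gives ω₀ = 1/√(LC).
Step 2 — ω₀ = 1/√(0.000719·2.92e-05) = 6902 rad/s.
Step 3 — f₀ = ω₀/(2π) = 1098 Hz.
Step 4 — Series Q: Q = ω₀L/R = 6902·0.000719/105 = 0.04726.

(a) f₀ = 1098 Hz  (b) Q = 0.04726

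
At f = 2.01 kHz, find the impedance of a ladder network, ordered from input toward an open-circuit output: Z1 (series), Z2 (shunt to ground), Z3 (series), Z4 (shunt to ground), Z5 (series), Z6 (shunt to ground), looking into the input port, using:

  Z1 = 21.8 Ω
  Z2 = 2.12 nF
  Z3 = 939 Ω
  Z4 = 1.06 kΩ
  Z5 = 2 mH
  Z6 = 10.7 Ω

Step 1 — Angular frequency: ω = 2π·f = 2π·2010 = 1.263e+04 rad/s.
Step 2 — Component impedances:
  Z1: Z = R = 21.8 Ω
  Z2: Z = 1/(jωC) = -j/(ω·C) = 0 - j3.735e+04 Ω
  Z3: Z = R = 939 Ω
  Z4: Z = R = 1060 Ω
  Z5: Z = jωL = j·1.263e+04·0.002 = 0 + j25.26 Ω
  Z6: Z = R = 10.7 Ω
Step 3 — Ladder network (open output): work backward from the far end, alternating series and parallel combinations. Z_in = 972.6 + j0.5539 Ω = 972.6∠0.0° Ω.

Z = 972.6 + j0.5539 Ω = 972.6∠0.0° Ω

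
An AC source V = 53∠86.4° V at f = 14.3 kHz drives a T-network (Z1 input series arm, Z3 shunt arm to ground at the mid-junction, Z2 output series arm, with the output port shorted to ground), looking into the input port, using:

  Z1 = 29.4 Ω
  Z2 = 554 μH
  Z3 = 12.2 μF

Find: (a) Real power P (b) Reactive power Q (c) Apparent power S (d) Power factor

Step 1 — Angular frequency: ω = 2π·f = 2π·1.43e+04 = 8.985e+04 rad/s.
Step 2 — Component impedances:
  Z1: Z = R = 29.4 Ω
  Z2: Z = jωL = j·8.985e+04·0.000554 = 0 + j49.78 Ω
  Z3: Z = 1/(jωC) = -j/(ω·C) = 0 - j0.9123 Ω
Step 3 — With the output port shorted to ground, the output series arm Z2 runs from the junction to ground; the shunt arm Z3 also runs from the junction to ground. They appear in parallel: Z3 || Z2 = 0 - j0.9293 Ω.
Step 4 — Series with input arm Z1: Z_in = Z1 + (Z3 || Z2) = 29.4 - j0.9293 Ω = 29.41∠-1.8° Ω.
Step 5 — Source phasor: V = 53∠86.4° V = 3.328 + j52.9 V.
Step 6 — Current: I = V / Z = 0.05627 + j1.801 A = 1.802∠88.2° A.
Step 7 — Complex power: S = V·I* = 95.45 - j3.017 VA.
Step 8 — Real power: P = Re(S) = 95.45 W.
Step 9 — Reactive power: Q = Im(S) = -3.017 VAR.
Step 10 — Apparent power: |S| = 95.5 VA.
Step 11 — Power factor: PF = P/|S| = 0.9995 (leading).

(a) P = 95.45 W  (b) Q = -3.017 VAR  (c) S = 95.5 VA  (d) PF = 0.9995 (leading)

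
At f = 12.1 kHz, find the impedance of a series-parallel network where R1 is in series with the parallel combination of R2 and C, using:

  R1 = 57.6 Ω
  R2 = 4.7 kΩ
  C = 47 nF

Step 1 — Angular frequency: ω = 2π·f = 2π·1.21e+04 = 7.603e+04 rad/s.
Step 2 — Component impedances:
  R1: Z = R = 57.6 Ω
  R2: Z = R = 4700 Ω
  C: Z = 1/(jωC) = -j/(ω·C) = 0 - j279.9 Ω
Step 3 — Parallel branch: R2 || C = 1/(1/R2 + 1/C) = 16.6 - j278.9 Ω.
Step 4 — Series with R1: Z_total = R1 + (R2 || C) = 74.2 - j278.9 Ω = 288.6∠-75.1° Ω.

Z = 74.2 - j278.9 Ω = 288.6∠-75.1° Ω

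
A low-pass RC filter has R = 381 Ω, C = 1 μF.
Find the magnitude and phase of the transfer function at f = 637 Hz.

Step 1 — Angular frequency: ω = 2π·637 = 4002 rad/s.
Step 2 — Transfer function: H(jω) = 1/(1 + jωRC).
Step 3 — Denominator: 1 + jωRC = 1 + j·4002·381·1e-06 = 1 + j1.525.
Step 4 — H = 0.3007 - j0.4586.
Step 5 — Magnitude: |H| = 0.5484 (-5.2 dB); phase: φ = -56.7°.

|H| = 0.5484 (-5.2 dB), φ = -56.7°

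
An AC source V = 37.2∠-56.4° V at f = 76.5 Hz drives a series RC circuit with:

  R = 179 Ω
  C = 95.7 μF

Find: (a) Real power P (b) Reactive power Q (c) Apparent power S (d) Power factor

Step 1 — Angular frequency: ω = 2π·f = 2π·76.5 = 480.7 rad/s.
Step 2 — Component impedances:
  R: Z = R = 179 Ω
  C: Z = 1/(jωC) = -j/(ω·C) = 0 - j21.74 Ω
Step 3 — Series combination: Z_total = R + C = 179 - j21.74 Ω = 180.3∠-6.9° Ω.
Step 4 — Source phasor: V = 37.2∠-56.4° V = 20.59 - j30.98 V.
Step 5 — Current: I = V / Z = 0.1341 - j0.1568 A = 0.2063∠-49.5° A.
Step 6 — Complex power: S = V·I* = 7.619 - j0.9253 VA.
Step 7 — Real power: P = Re(S) = 7.619 W.
Step 8 — Reactive power: Q = Im(S) = -0.9253 VAR.
Step 9 — Apparent power: |S| = 7.675 VA.
Step 10 — Power factor: PF = P/|S| = 0.9927 (leading).

(a) P = 7.619 W  (b) Q = -0.9253 VAR  (c) S = 7.675 VA  (d) PF = 0.9927 (leading)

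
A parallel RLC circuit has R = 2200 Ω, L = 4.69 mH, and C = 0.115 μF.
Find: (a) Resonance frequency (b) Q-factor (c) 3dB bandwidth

Step 1 — Resonance: ω₀ = 1/√(LC) = 1/√(0.00469·1.15e-07) = 4.306e+04 rad/s.
Step 2 — f₀ = ω₀/(2π) = 6853 Hz.
Step 3 — Parallel Q: Q = R/(ω₀L) = 2200/(4.306e+04·0.00469) = 10.89.
Step 4 — Bandwidth: Δω = ω₀/Q = 3953 rad/s; BW = Δω/(2π) = 629.1 Hz.

(a) f₀ = 6853 Hz  (b) Q = 10.89  (c) BW = 629.1 Hz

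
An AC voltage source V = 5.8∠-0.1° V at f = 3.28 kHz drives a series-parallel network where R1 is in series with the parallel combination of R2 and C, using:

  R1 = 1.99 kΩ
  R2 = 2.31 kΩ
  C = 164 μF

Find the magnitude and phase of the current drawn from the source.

Step 1 — Angular frequency: ω = 2π·f = 2π·3280 = 2.061e+04 rad/s.
Step 2 — Component impedances:
  R1: Z = R = 1990 Ω
  R2: Z = R = 2310 Ω
  C: Z = 1/(jωC) = -j/(ω·C) = 0 - j0.2959 Ω
Step 3 — Parallel branch: R2 || C = 1/(1/R2 + 1/C) = 3.79e-05 - j0.2959 Ω.
Step 4 — Series with R1: Z_total = R1 + (R2 || C) = 1990 - j0.2959 Ω = 1990∠-0.0° Ω.
Step 5 — Source phasor: V = 5.8∠-0.1° V = 5.8 - j0.01012 V.
Step 6 — Ohm's law: I = V / Z_total = (5.8 - j0.01012) / (1990 - j0.2959) = 0.002915 - j4.654e-06 A.
Step 7 — Convert to polar: |I| = 0.002915 A, ∠I = -0.1°.

I = 0.002915∠-0.1° A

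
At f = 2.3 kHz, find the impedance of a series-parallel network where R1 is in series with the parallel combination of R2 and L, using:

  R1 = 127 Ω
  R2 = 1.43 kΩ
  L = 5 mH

Step 1 — Angular frequency: ω = 2π·f = 2π·2300 = 1.445e+04 rad/s.
Step 2 — Component impedances:
  R1: Z = R = 127 Ω
  R2: Z = R = 1430 Ω
  L: Z = jωL = j·1.445e+04·0.005 = 0 + j72.26 Ω
Step 3 — Parallel branch: R2 || L = 1/(1/R2 + 1/L) = 3.642 + j72.07 Ω.
Step 4 — Series with R1: Z_total = R1 + (R2 || L) = 130.6 + j72.07 Ω = 149.2∠28.9° Ω.

Z = 130.6 + j72.07 Ω = 149.2∠28.9° Ω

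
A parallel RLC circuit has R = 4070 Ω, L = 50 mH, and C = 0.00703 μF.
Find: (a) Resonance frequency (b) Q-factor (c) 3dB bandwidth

Step 1 — Resonance: ω₀ = 1/√(LC) = 1/√(0.05·7.03e-09) = 5.334e+04 rad/s.
Step 2 — f₀ = ω₀/(2π) = 8489 Hz.
Step 3 — Parallel Q: Q = R/(ω₀L) = 4070/(5.334e+04·0.05) = 1.526.
Step 4 — Bandwidth: Δω = ω₀/Q = 3.495e+04 rad/s; BW = Δω/(2π) = 5563 Hz.

(a) f₀ = 8489 Hz  (b) Q = 1.526  (c) BW = 5563 Hz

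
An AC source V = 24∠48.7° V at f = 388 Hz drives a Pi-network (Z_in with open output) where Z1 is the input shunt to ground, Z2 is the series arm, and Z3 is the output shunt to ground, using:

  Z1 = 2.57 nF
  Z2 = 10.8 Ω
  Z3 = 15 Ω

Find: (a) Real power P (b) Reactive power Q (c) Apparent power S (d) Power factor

Step 1 — Angular frequency: ω = 2π·f = 2π·388 = 2438 rad/s.
Step 2 — Component impedances:
  Z1: Z = 1/(jωC) = -j/(ω·C) = 0 - j1.596e+05 Ω
  Z2: Z = R = 10.8 Ω
  Z3: Z = R = 15 Ω
Step 3 — With open output, the series arm Z2 and the output shunt Z3 appear in series to ground: Z2 + Z3 = 25.8 Ω.
Step 4 — Parallel with input shunt Z1: Z_in = Z1 || (Z2 + Z3) = 25.8 - j0.00417 Ω = 25.8∠-0.0° Ω.
Step 5 — Source phasor: V = 24∠48.7° V = 15.84 + j18.03 V.
Step 6 — Current: I = V / Z = 0.6138 + j0.6989 A = 0.9302∠48.7° A.
Step 7 — Complex power: S = V·I* = 22.33 - j0.003609 VA.
Step 8 — Real power: P = Re(S) = 22.33 W.
Step 9 — Reactive power: Q = Im(S) = -0.003609 VAR.
Step 10 — Apparent power: |S| = 22.33 VA.
Step 11 — Power factor: PF = P/|S| = 1 (leading).

(a) P = 22.33 W  (b) Q = -0.003609 VAR  (c) S = 22.33 VA  (d) PF = 1 (leading)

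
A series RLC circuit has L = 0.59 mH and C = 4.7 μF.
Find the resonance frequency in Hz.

Step 1 — Resonance condition Im(Z)=0 gives ω₀ = 1/√(LC).
Step 2 — ω₀ = 1/√(0.00059·4.7e-06) = 1.899e+04 rad/s.
Step 3 — f₀ = ω₀/(2π) = 3022 Hz.

f₀ = 3022 Hz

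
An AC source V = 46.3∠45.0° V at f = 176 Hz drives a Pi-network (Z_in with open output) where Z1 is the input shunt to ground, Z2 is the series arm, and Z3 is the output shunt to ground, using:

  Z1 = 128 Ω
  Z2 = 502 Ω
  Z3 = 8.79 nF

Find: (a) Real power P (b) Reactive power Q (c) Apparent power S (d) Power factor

Step 1 — Angular frequency: ω = 2π·f = 2π·176 = 1106 rad/s.
Step 2 — Component impedances:
  Z1: Z = R = 128 Ω
  Z2: Z = R = 502 Ω
  Z3: Z = 1/(jωC) = -j/(ω·C) = 0 - j1.029e+05 Ω
Step 3 — With open output, the series arm Z2 and the output shunt Z3 appear in series to ground: Z2 + Z3 = 502 - j1.029e+05 Ω.
Step 4 — Parallel with input shunt Z1: Z_in = Z1 || (Z2 + Z3) = 128 - j0.1593 Ω = 128∠-0.1° Ω.
Step 5 — Source phasor: V = 46.3∠45.0° V = 32.74 + j32.74 V.
Step 6 — Current: I = V / Z = 0.2555 + j0.2561 A = 0.3617∠45.1° A.
Step 7 — Complex power: S = V·I* = 16.75 - j0.02084 VA.
Step 8 — Real power: P = Re(S) = 16.75 W.
Step 9 — Reactive power: Q = Im(S) = -0.02084 VAR.
Step 10 — Apparent power: |S| = 16.75 VA.
Step 11 — Power factor: PF = P/|S| = 1 (leading).

(a) P = 16.75 W  (b) Q = -0.02084 VAR  (c) S = 16.75 VA  (d) PF = 1 (leading)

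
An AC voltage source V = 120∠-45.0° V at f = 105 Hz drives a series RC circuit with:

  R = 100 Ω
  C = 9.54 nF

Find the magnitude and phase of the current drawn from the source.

Step 1 — Angular frequency: ω = 2π·f = 2π·105 = 659.7 rad/s.
Step 2 — Component impedances:
  R: Z = R = 100 Ω
  C: Z = 1/(jωC) = -j/(ω·C) = 0 - j1.589e+05 Ω
Step 3 — Series combination: Z_total = R + C = 100 - j1.589e+05 Ω = 1.589e+05∠-90.0° Ω.
Step 4 — Source phasor: V = 120∠-45.0° V = 84.85 - j84.85 V.
Step 5 — Ohm's law: I = V / Z_total = (84.85 - j84.85) / (100 - j1.589e+05) = 0.0005344 + j0.0005337 A.
Step 6 — Convert to polar: |I| = 0.0007553 A, ∠I = 45.0°.

I = 0.0007553∠45.0° A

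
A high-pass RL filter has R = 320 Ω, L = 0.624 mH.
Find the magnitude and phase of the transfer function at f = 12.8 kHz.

Step 1 — Angular frequency: ω = 2π·1.28e+04 = 8.042e+04 rad/s.
Step 2 — Transfer function: H(jω) = jωL/(R + jωL).
Step 3 — Numerator jωL = j·50.19; denominator R + jωL = 320 + j50.19.
Step 4 — H = 0.024 + j0.1531.
Step 5 — Magnitude: |H| = 0.1549 (-16.2 dB); phase: φ = 81.1°.

|H| = 0.1549 (-16.2 dB), φ = 81.1°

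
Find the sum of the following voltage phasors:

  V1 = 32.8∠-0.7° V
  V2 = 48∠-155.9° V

Step 1 — Convert each phasor to rectangular form:
  V1 = 32.8·(cos(-0.7°) + j·sin(-0.7°)) = 32.8 - j0.4007 V
  V2 = 48·(cos(-155.9°) + j·sin(-155.9°)) = -43.82 - j19.6 V
Step 2 — Sum components: V_total = -11.02 - j20 V.
Step 3 — Convert to polar: |V_total| = 22.83 V, ∠V_total = -118.9°.

V_total = 22.83∠-118.9° V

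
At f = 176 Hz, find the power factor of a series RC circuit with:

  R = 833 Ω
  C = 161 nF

Step 1 — Angular frequency: ω = 2π·f = 2π·176 = 1106 rad/s.
Step 2 — Component impedances:
  R: Z = R = 833 Ω
  C: Z = 1/(jωC) = -j/(ω·C) = 0 - j5617 Ω
Step 3 — Series combination: Z_total = R + C = 833 - j5617 Ω = 5678∠-81.6° Ω.
Step 4 — Power factor: PF = cos(φ) = Re(Z)/|Z| = 833/5678 = 0.1467.
Step 5 — Type: Im(Z) = -5617 ⇒ leading (phase φ = -81.6°).

PF = 0.1467 (leading, φ = -81.6°)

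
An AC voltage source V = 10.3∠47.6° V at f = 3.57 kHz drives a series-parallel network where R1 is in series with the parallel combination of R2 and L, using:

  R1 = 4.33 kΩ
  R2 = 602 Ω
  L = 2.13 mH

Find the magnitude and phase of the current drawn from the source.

Step 1 — Angular frequency: ω = 2π·f = 2π·3570 = 2.243e+04 rad/s.
Step 2 — Component impedances:
  R1: Z = R = 4330 Ω
  R2: Z = R = 602 Ω
  L: Z = jωL = j·2.243e+04·0.00213 = 0 + j47.78 Ω
Step 3 — Parallel branch: R2 || L = 1/(1/R2 + 1/L) = 3.768 + j47.48 Ω.
Step 4 — Series with R1: Z_total = R1 + (R2 || L) = 4334 + j47.48 Ω = 4334∠0.6° Ω.
Step 5 — Source phasor: V = 10.3∠47.6° V = 6.945 + j7.606 V.
Step 6 — Ohm's law: I = V / Z_total = (6.945 + j7.606) / (4334 + j47.48) = 0.001622 + j0.001737 A.
Step 7 — Convert to polar: |I| = 0.002377 A, ∠I = 47.0°.

I = 0.002377∠47.0° A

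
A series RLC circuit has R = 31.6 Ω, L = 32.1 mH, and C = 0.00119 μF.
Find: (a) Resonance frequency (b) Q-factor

Step 1 — Resonance condition Im(Z)=0 gives ω₀ = 1/√(LC).
Step 2 — ω₀ = 1/√(0.0321·1.19e-09) = 1.618e+05 rad/s.
Step 3 — f₀ = ω₀/(2π) = 2.575e+04 Hz.
Step 4 — Series Q: Q = ω₀L/R = 1.618e+05·0.0321/31.6 = 164.4.

(a) f₀ = 2.575e+04 Hz  (b) Q = 164.4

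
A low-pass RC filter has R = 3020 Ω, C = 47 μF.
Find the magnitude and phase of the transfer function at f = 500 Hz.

Step 1 — Angular frequency: ω = 2π·500 = 3142 rad/s.
Step 2 — Transfer function: H(jω) = 1/(1 + jωRC).
Step 3 — Denominator: 1 + jωRC = 1 + j·3142·3020·4.7e-05 = 1 + j445.9.
Step 4 — H = 5.029e-06 - j0.002243.
Step 5 — Magnitude: |H| = 0.002243 (-53.0 dB); phase: φ = -89.9°.

|H| = 0.002243 (-53.0 dB), φ = -89.9°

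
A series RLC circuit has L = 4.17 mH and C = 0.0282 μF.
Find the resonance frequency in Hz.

Step 1 — Resonance condition Im(Z)=0 gives ω₀ = 1/√(LC).
Step 2 — ω₀ = 1/√(0.00417·2.82e-08) = 9.222e+04 rad/s.
Step 3 — f₀ = ω₀/(2π) = 1.468e+04 Hz.

f₀ = 1.468e+04 Hz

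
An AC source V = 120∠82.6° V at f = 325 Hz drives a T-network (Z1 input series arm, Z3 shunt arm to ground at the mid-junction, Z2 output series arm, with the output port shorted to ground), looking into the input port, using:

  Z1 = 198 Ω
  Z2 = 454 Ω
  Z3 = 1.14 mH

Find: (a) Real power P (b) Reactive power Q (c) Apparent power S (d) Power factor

Step 1 — Angular frequency: ω = 2π·f = 2π·325 = 2042 rad/s.
Step 2 — Component impedances:
  Z1: Z = R = 198 Ω
  Z2: Z = R = 454 Ω
  Z3: Z = jωL = j·2042·0.00114 = 0 + j2.328 Ω
Step 3 — With the output port shorted to ground, the output series arm Z2 runs from the junction to ground; the shunt arm Z3 also runs from the junction to ground. They appear in parallel: Z3 || Z2 = 0.01194 + j2.328 Ω.
Step 4 — Series with input arm Z1: Z_in = Z1 + (Z3 || Z2) = 198 + j2.328 Ω = 198∠0.7° Ω.
Step 5 — Source phasor: V = 120∠82.6° V = 15.46 + j119 V.
Step 6 — Current: I = V / Z = 0.08511 + j0.6 A = 0.606∠81.9° A.
Step 7 — Complex power: S = V·I* = 72.71 + j0.8548 VA.
Step 8 — Real power: P = Re(S) = 72.71 W.
Step 9 — Reactive power: Q = Im(S) = 0.8548 VAR.
Step 10 — Apparent power: |S| = 72.72 VA.
Step 11 — Power factor: PF = P/|S| = 0.9999 (lagging).

(a) P = 72.71 W  (b) Q = 0.8548 VAR  (c) S = 72.72 VA  (d) PF = 0.9999 (lagging)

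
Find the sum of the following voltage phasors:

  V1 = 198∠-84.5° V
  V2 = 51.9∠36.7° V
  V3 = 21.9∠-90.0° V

Step 1 — Convert each phasor to rectangular form:
  V1 = 198·(cos(-84.5°) + j·sin(-84.5°)) = 18.98 - j197.1 V
  V2 = 51.9·(cos(36.7°) + j·sin(36.7°)) = 41.61 + j31.02 V
  V3 = 21.9·(cos(-90.0°) + j·sin(-90.0°)) = 0 - j21.9 V
Step 2 — Sum components: V_total = 60.59 - j188 V.
Step 3 — Convert to polar: |V_total| = 197.5 V, ∠V_total = -72.1°.

V_total = 197.5∠-72.1° V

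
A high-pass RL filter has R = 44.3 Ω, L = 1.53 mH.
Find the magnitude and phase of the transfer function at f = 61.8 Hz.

Step 1 — Angular frequency: ω = 2π·61.8 = 388.3 rad/s.
Step 2 — Transfer function: H(jω) = jωL/(R + jωL).
Step 3 — Numerator jωL = j·0.5941; denominator R + jωL = 44.3 + j0.5941.
Step 4 — H = 0.0001798 + j0.01341.
Step 5 — Magnitude: |H| = 0.01341 (-37.5 dB); phase: φ = 89.2°.

|H| = 0.01341 (-37.5 dB), φ = 89.2°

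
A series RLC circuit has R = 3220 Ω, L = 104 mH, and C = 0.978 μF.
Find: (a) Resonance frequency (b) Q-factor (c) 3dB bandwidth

Step 1 — Resonance: ω₀ = 1/√(LC) = 1/√(0.104·9.78e-07) = 3136 rad/s.
Step 2 — f₀ = ω₀/(2π) = 499 Hz.
Step 3 — Series Q: Q = ω₀L/R = 3136·0.104/3220 = 0.1013.
Step 4 — Bandwidth: Δω = ω₀/Q = 3.096e+04 rad/s; BW = Δω/(2π) = 4928 Hz.

(a) f₀ = 499 Hz  (b) Q = 0.1013  (c) BW = 4928 Hz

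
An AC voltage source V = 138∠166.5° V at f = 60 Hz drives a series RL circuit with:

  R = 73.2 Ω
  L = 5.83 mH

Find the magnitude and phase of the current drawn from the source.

Step 1 — Angular frequency: ω = 2π·f = 2π·60 = 377 rad/s.
Step 2 — Component impedances:
  R: Z = R = 73.2 Ω
  L: Z = jωL = j·377·0.00583 = 0 + j2.198 Ω
Step 3 — Series combination: Z_total = R + L = 73.2 + j2.198 Ω = 73.23∠1.7° Ω.
Step 4 — Source phasor: V = 138∠166.5° V = -134.2 + j32.22 V.
Step 5 — Ohm's law: I = V / Z_total = (-134.2 + j32.22) / (73.2 + j2.198) = -1.818 + j0.4947 A.
Step 6 — Convert to polar: |I| = 1.884 A, ∠I = 164.8°.

I = 1.884∠164.8° A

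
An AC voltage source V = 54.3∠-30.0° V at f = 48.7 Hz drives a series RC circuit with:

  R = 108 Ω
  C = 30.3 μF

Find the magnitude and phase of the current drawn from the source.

Step 1 — Angular frequency: ω = 2π·f = 2π·48.7 = 306 rad/s.
Step 2 — Component impedances:
  R: Z = R = 108 Ω
  C: Z = 1/(jωC) = -j/(ω·C) = 0 - j107.9 Ω
Step 3 — Series combination: Z_total = R + C = 108 - j107.9 Ω = 152.6∠-45.0° Ω.
Step 4 — Source phasor: V = 54.3∠-30.0° V = 47.03 - j27.15 V.
Step 5 — Ohm's law: I = V / Z_total = (47.03 - j27.15) / (108 - j107.9) = 0.3437 + j0.09185 A.
Step 6 — Convert to polar: |I| = 0.3558 A, ∠I = 15.0°.

I = 0.3558∠15.0° A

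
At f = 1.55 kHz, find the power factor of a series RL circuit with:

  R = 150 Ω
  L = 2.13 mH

Step 1 — Angular frequency: ω = 2π·f = 2π·1550 = 9739 rad/s.
Step 2 — Component impedances:
  R: Z = R = 150 Ω
  L: Z = jωL = j·9739·0.00213 = 0 + j20.74 Ω
Step 3 — Series combination: Z_total = R + L = 150 + j20.74 Ω = 151.4∠7.9° Ω.
Step 4 — Power factor: PF = cos(φ) = Re(Z)/|Z| = 150/151.43 = 0.9906.
Step 5 — Type: Im(Z) = 20.74 ⇒ lagging (phase φ = 7.9°).

PF = 0.9906 (lagging, φ = 7.9°)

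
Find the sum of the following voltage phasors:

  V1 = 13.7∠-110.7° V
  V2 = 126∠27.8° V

Step 1 — Convert each phasor to rectangular form:
  V1 = 13.7·(cos(-110.7°) + j·sin(-110.7°)) = -4.843 - j12.82 V
  V2 = 126·(cos(27.8°) + j·sin(27.8°)) = 111.5 + j58.76 V
Step 2 — Sum components: V_total = 106.6 + j45.95 V.
Step 3 — Convert to polar: |V_total| = 116.1 V, ∠V_total = 23.3°.

V_total = 116.1∠23.3° V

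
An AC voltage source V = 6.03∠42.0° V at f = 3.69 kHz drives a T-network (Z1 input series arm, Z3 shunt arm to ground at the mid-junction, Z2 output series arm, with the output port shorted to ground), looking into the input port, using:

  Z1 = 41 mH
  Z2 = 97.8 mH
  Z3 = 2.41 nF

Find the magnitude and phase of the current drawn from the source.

Step 1 — Angular frequency: ω = 2π·f = 2π·3690 = 2.318e+04 rad/s.
Step 2 — Component impedances:
  Z1: Z = jωL = j·2.318e+04·0.041 = 0 + j950.6 Ω
  Z2: Z = jωL = j·2.318e+04·0.0978 = 0 + j2267 Ω
  Z3: Z = 1/(jωC) = -j/(ω·C) = 0 - j1.79e+04 Ω
Step 3 — With the output port shorted to ground, the output series arm Z2 runs from the junction to ground; the shunt arm Z3 also runs from the junction to ground. They appear in parallel: Z3 || Z2 = 0 + j2596 Ω.
Step 4 — Series with input arm Z1: Z_in = Z1 + (Z3 || Z2) = 0 + j3547 Ω = 3547∠90.0° Ω.
Step 5 — Source phasor: V = 6.03∠42.0° V = 4.481 + j4.035 V.
Step 6 — Ohm's law: I = V / Z_total = (4.481 + j4.035) / (0 + j3547) = 0.001138 - j0.001263 A.
Step 7 — Convert to polar: |I| = 0.0017 A, ∠I = -48.0°.

I = 0.0017∠-48.0° A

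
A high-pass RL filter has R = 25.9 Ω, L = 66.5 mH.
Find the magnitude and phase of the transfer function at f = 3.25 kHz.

Step 1 — Angular frequency: ω = 2π·3250 = 2.042e+04 rad/s.
Step 2 — Transfer function: H(jω) = jωL/(R + jωL).
Step 3 — Numerator jωL = j·1358; denominator R + jωL = 25.9 + j1358.
Step 4 — H = 0.9996 + j0.01907.
Step 5 — Magnitude: |H| = 0.9998 (-0.0 dB); phase: φ = 1.1°.

|H| = 0.9998 (-0.0 dB), φ = 1.1°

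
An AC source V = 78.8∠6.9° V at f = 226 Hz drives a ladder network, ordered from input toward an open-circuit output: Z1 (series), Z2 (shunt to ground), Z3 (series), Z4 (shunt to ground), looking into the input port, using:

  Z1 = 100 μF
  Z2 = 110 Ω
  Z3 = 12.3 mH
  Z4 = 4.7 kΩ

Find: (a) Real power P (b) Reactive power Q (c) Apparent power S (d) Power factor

Step 1 — Angular frequency: ω = 2π·f = 2π·226 = 1420 rad/s.
Step 2 — Component impedances:
  Z1: Z = 1/(jωC) = -j/(ω·C) = 0 - j7.042 Ω
  Z2: Z = R = 110 Ω
  Z3: Z = jωL = j·1420·0.0123 = 0 + j17.47 Ω
  Z4: Z = R = 4700 Ω
Step 3 — Ladder network (open output): work backward from the far end, alternating series and parallel combinations. Z_in = 107.5 - j7.033 Ω = 107.7∠-3.7° Ω.
Step 4 — Source phasor: V = 78.8∠6.9° V = 78.23 + j9.467 V.
Step 5 — Current: I = V / Z = 0.719 + j0.1351 A = 0.7316∠10.6° A.
Step 6 — Complex power: S = V·I* = 57.52 - j3.764 VA.
Step 7 — Real power: P = Re(S) = 57.52 W.
Step 8 — Reactive power: Q = Im(S) = -3.764 VAR.
Step 9 — Apparent power: |S| = 57.65 VA.
Step 10 — Power factor: PF = P/|S| = 0.9979 (leading).

(a) P = 57.52 W  (b) Q = -3.764 VAR  (c) S = 57.65 VA  (d) PF = 0.9979 (leading)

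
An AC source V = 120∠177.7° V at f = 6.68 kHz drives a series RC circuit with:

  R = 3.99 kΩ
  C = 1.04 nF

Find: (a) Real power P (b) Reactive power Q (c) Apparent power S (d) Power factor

Step 1 — Angular frequency: ω = 2π·f = 2π·6680 = 4.197e+04 rad/s.
Step 2 — Component impedances:
  R: Z = R = 3990 Ω
  C: Z = 1/(jωC) = -j/(ω·C) = 0 - j2.291e+04 Ω
Step 3 — Series combination: Z_total = R + C = 3990 - j2.291e+04 Ω = 2.325e+04∠-80.1° Ω.
Step 4 — Source phasor: V = 120∠177.7° V = -119.9 + j4.816 V.
Step 5 — Current: I = V / Z = -0.001089 - j0.005044 A = 0.00516∠-102.2° A.
Step 6 — Complex power: S = V·I* = 0.1063 - j0.6101 VA.
Step 7 — Real power: P = Re(S) = 0.1063 W.
Step 8 — Reactive power: Q = Im(S) = -0.6101 VAR.
Step 9 — Apparent power: |S| = 0.6192 VA.
Step 10 — Power factor: PF = P/|S| = 0.1716 (leading).

(a) P = 0.1063 W  (b) Q = -0.6101 VAR  (c) S = 0.6192 VA  (d) PF = 0.1716 (leading)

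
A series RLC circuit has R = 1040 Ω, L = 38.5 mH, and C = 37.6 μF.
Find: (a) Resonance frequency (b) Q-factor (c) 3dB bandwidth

Step 1 — Resonance: ω₀ = 1/√(LC) = 1/√(0.0385·3.76e-05) = 831.1 rad/s.
Step 2 — f₀ = ω₀/(2π) = 132.3 Hz.
Step 3 — Series Q: Q = ω₀L/R = 831.1·0.0385/1040 = 0.03077.
Step 4 — Bandwidth: Δω = ω₀/Q = 2.701e+04 rad/s; BW = Δω/(2π) = 4299 Hz.

(a) f₀ = 132.3 Hz  (b) Q = 0.03077  (c) BW = 4299 Hz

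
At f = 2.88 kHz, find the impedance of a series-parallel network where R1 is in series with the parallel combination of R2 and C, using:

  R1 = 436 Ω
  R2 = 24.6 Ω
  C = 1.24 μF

Step 1 — Angular frequency: ω = 2π·f = 2π·2880 = 1.81e+04 rad/s.
Step 2 — Component impedances:
  R1: Z = R = 436 Ω
  R2: Z = R = 24.6 Ω
  C: Z = 1/(jωC) = -j/(ω·C) = 0 - j44.57 Ω
Step 3 — Parallel branch: R2 || C = 1/(1/R2 + 1/C) = 18.86 - j10.41 Ω.
Step 4 — Series with R1: Z_total = R1 + (R2 || C) = 454.9 - j10.41 Ω = 455∠-1.3° Ω.

Z = 454.9 - j10.41 Ω = 455∠-1.3° Ω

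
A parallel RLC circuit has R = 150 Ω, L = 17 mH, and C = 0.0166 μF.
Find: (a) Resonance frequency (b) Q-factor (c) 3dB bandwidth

Step 1 — Resonance: ω₀ = 1/√(LC) = 1/√(0.017·1.66e-08) = 5.953e+04 rad/s.
Step 2 — f₀ = ω₀/(2π) = 9474 Hz.
Step 3 — Parallel Q: Q = R/(ω₀L) = 150/(5.953e+04·0.017) = 0.1482.
Step 4 — Bandwidth: Δω = ω₀/Q = 4.016e+05 rad/s; BW = Δω/(2π) = 6.392e+04 Hz.

(a) f₀ = 9474 Hz  (b) Q = 0.1482  (c) BW = 6.392e+04 Hz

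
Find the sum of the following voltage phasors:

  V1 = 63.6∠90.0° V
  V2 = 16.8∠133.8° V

Step 1 — Convert each phasor to rectangular form:
  V1 = 63.6·(cos(90.0°) + j·sin(90.0°)) = 0 + j63.6 V
  V2 = 16.8·(cos(133.8°) + j·sin(133.8°)) = -11.63 + j12.13 V
Step 2 — Sum components: V_total = -11.63 + j75.73 V.
Step 3 — Convert to polar: |V_total| = 76.61 V, ∠V_total = 98.7°.

V_total = 76.61∠98.7° V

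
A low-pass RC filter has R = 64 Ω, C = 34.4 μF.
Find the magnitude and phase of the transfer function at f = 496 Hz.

Step 1 — Angular frequency: ω = 2π·496 = 3116 rad/s.
Step 2 — Transfer function: H(jω) = 1/(1 + jωRC).
Step 3 — Denominator: 1 + jωRC = 1 + j·3116·64·3.44e-05 = 1 + j6.861.
Step 4 — H = 0.0208 - j0.1427.
Step 5 — Magnitude: |H| = 0.1442 (-16.8 dB); phase: φ = -81.7°.

|H| = 0.1442 (-16.8 dB), φ = -81.7°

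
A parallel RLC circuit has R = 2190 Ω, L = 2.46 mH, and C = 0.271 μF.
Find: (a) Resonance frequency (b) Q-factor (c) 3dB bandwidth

Step 1 — Resonance: ω₀ = 1/√(LC) = 1/√(0.00246·2.71e-07) = 3.873e+04 rad/s.
Step 2 — f₀ = ω₀/(2π) = 6164 Hz.
Step 3 — Parallel Q: Q = R/(ω₀L) = 2190/(3.873e+04·0.00246) = 22.99.
Step 4 — Bandwidth: Δω = ω₀/Q = 1685 rad/s; BW = Δω/(2π) = 268.2 Hz.

(a) f₀ = 6164 Hz  (b) Q = 22.99  (c) BW = 268.2 Hz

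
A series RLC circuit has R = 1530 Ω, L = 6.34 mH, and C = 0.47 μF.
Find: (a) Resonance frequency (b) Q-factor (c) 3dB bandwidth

Step 1 — Resonance condition Im(Z)=0 gives ω₀ = 1/√(LC).
Step 2 — ω₀ = 1/√(0.00634·4.7e-07) = 1.832e+04 rad/s.
Step 3 — f₀ = ω₀/(2π) = 2916 Hz.
Step 4 — Series Q: Q = ω₀L/R = 1.832e+04·0.00634/1530 = 0.07591.
Step 5 — 3dB bandwidth: Δω = ω₀/Q = 2.413e+05 rad/s; BW = Δω/(2π) = 3.841e+04 Hz.

(a) f₀ = 2916 Hz  (b) Q = 0.07591  (c) BW = 3.841e+04 Hz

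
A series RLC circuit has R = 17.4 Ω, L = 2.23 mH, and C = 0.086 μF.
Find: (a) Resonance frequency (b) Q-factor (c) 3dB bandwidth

Step 1 — Resonance condition Im(Z)=0 gives ω₀ = 1/√(LC).
Step 2 — ω₀ = 1/√(0.00223·8.6e-08) = 7.221e+04 rad/s.
Step 3 — f₀ = ω₀/(2π) = 1.149e+04 Hz.
Step 4 — Series Q: Q = ω₀L/R = 7.221e+04·0.00223/17.4 = 9.255.
Step 5 — 3dB bandwidth: Δω = ω₀/Q = 7803 rad/s; BW = Δω/(2π) = 1242 Hz.

(a) f₀ = 1.149e+04 Hz  (b) Q = 9.255  (c) BW = 1242 Hz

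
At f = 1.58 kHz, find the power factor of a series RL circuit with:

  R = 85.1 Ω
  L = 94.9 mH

Step 1 — Angular frequency: ω = 2π·f = 2π·1580 = 9927 rad/s.
Step 2 — Component impedances:
  R: Z = R = 85.1 Ω
  L: Z = jωL = j·9927·0.0949 = 0 + j942.1 Ω
Step 3 — Series combination: Z_total = R + L = 85.1 + j942.1 Ω = 945.9∠84.8° Ω.
Step 4 — Power factor: PF = cos(φ) = Re(Z)/|Z| = 85.1/945.95 = 0.08996.
Step 5 — Type: Im(Z) = 942.1 ⇒ lagging (phase φ = 84.8°).

PF = 0.08996 (lagging, φ = 84.8°)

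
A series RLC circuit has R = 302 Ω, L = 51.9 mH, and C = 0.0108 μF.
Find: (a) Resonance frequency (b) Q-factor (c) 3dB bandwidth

Step 1 — Resonance: ω₀ = 1/√(LC) = 1/√(0.0519·1.08e-08) = 4.224e+04 rad/s.
Step 2 — f₀ = ω₀/(2π) = 6722 Hz.
Step 3 — Series Q: Q = ω₀L/R = 4.224e+04·0.0519/302 = 7.259.
Step 4 — Bandwidth: Δω = ω₀/Q = 5819 rad/s; BW = Δω/(2π) = 926.1 Hz.

(a) f₀ = 6722 Hz  (b) Q = 7.259  (c) BW = 926.1 Hz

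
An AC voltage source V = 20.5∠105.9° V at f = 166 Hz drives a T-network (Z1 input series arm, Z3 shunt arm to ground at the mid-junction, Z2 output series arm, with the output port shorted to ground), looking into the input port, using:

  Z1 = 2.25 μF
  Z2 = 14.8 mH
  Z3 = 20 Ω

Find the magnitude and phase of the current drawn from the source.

Step 1 — Angular frequency: ω = 2π·f = 2π·166 = 1043 rad/s.
Step 2 — Component impedances:
  Z1: Z = 1/(jωC) = -j/(ω·C) = 0 - j426.1 Ω
  Z2: Z = jωL = j·1043·0.0148 = 0 + j15.44 Ω
  Z3: Z = R = 20 Ω
Step 3 — With the output port shorted to ground, the output series arm Z2 runs from the junction to ground; the shunt arm Z3 also runs from the junction to ground. They appear in parallel: Z3 || Z2 = 7.466 + j9.674 Ω.
Step 4 — Series with input arm Z1: Z_in = Z1 + (Z3 || Z2) = 7.466 - j416.4 Ω = 416.5∠-89.0° Ω.
Step 5 — Source phasor: V = 20.5∠105.9° V = -5.616 + j19.72 V.
Step 6 — Ohm's law: I = V / Z_total = (-5.616 + j19.72) / (7.466 - j416.4) = -0.04757 - j0.01263 A.
Step 7 — Convert to polar: |I| = 0.04922 A, ∠I = -165.1°.

I = 0.04922∠-165.1° A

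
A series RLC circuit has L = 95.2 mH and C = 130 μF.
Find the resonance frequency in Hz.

Step 1 — Resonance condition Im(Z)=0 gives ω₀ = 1/√(LC).
Step 2 — ω₀ = 1/√(0.0952·0.00013) = 284.3 rad/s.
Step 3 — f₀ = ω₀/(2π) = 45.24 Hz.

f₀ = 45.24 Hz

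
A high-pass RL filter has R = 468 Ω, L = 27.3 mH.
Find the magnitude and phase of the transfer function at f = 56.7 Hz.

Step 1 — Angular frequency: ω = 2π·56.7 = 356.3 rad/s.
Step 2 — Transfer function: H(jω) = jωL/(R + jωL).
Step 3 — Numerator jωL = j·9.726; denominator R + jωL = 468 + j9.726.
Step 4 — H = 0.0004317 + j0.02077.
Step 5 — Magnitude: |H| = 0.02078 (-33.6 dB); phase: φ = 88.8°.

|H| = 0.02078 (-33.6 dB), φ = 88.8°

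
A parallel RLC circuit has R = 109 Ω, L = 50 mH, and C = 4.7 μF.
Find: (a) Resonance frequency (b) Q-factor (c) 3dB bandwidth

Step 1 — Resonance: ω₀ = 1/√(LC) = 1/√(0.05·4.7e-06) = 2063 rad/s.
Step 2 — f₀ = ω₀/(2π) = 328.3 Hz.
Step 3 — Parallel Q: Q = R/(ω₀L) = 109/(2063·0.05) = 1.057.
Step 4 — Bandwidth: Δω = ω₀/Q = 1952 rad/s; BW = Δω/(2π) = 310.7 Hz.

(a) f₀ = 328.3 Hz  (b) Q = 1.057  (c) BW = 310.7 Hz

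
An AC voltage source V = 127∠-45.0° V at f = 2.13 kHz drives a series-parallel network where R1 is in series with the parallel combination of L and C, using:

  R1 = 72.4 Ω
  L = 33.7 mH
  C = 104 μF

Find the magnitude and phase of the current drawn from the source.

Step 1 — Angular frequency: ω = 2π·f = 2π·2130 = 1.338e+04 rad/s.
Step 2 — Component impedances:
  R1: Z = R = 72.4 Ω
  L: Z = jωL = j·1.338e+04·0.0337 = 0 + j451 Ω
  C: Z = 1/(jωC) = -j/(ω·C) = 0 - j0.7185 Ω
Step 3 — Parallel branch: L || C = 1/(1/L + 1/C) = 0 - j0.7196 Ω.
Step 4 — Series with R1: Z_total = R1 + (L || C) = 72.4 - j0.7196 Ω = 72.4∠-0.6° Ω.
Step 5 — Source phasor: V = 127∠-45.0° V = 89.8 - j89.8 V.
Step 6 — Ohm's law: I = V / Z_total = (89.8 - j89.8) / (72.4 - j0.7196) = 1.253 - j1.228 A.
Step 7 — Convert to polar: |I| = 1.754 A, ∠I = -44.4°.

I = 1.754∠-44.4° A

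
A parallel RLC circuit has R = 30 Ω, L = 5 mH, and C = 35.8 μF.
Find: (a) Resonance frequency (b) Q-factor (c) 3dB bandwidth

Step 1 — Resonance: ω₀ = 1/√(LC) = 1/√(0.005·3.58e-05) = 2364 rad/s.
Step 2 — f₀ = ω₀/(2π) = 376.2 Hz.
Step 3 — Parallel Q: Q = R/(ω₀L) = 30/(2364·0.005) = 2.539.
Step 4 — Bandwidth: Δω = ω₀/Q = 931.1 rad/s; BW = Δω/(2π) = 148.2 Hz.

(a) f₀ = 376.2 Hz  (b) Q = 2.539  (c) BW = 148.2 Hz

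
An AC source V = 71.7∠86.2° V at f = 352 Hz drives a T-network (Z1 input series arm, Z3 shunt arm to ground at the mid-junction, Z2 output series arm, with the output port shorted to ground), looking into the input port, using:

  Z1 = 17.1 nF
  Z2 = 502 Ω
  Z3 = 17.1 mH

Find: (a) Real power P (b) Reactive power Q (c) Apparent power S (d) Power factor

Step 1 — Angular frequency: ω = 2π·f = 2π·352 = 2212 rad/s.
Step 2 — Component impedances:
  Z1: Z = 1/(jωC) = -j/(ω·C) = 0 - j2.644e+04 Ω
  Z2: Z = R = 502 Ω
  Z3: Z = jωL = j·2212·0.0171 = 0 + j37.82 Ω
Step 3 — With the output port shorted to ground, the output series arm Z2 runs from the junction to ground; the shunt arm Z3 also runs from the junction to ground. They appear in parallel: Z3 || Z2 = 2.833 + j37.61 Ω.
Step 4 — Series with input arm Z1: Z_in = Z1 + (Z3 || Z2) = 2.833 - j2.64e+04 Ω = 2.64e+04∠-90.0° Ω.
Step 5 — Source phasor: V = 71.7∠86.2° V = 4.752 + j71.54 V.
Step 6 — Current: I = V / Z = -0.00271 + j0.0001803 A = 0.002716∠176.2° A.
Step 7 — Complex power: S = V·I* = 2.089e-05 - j0.1947 VA.
Step 8 — Real power: P = Re(S) = 2.089e-05 W.
Step 9 — Reactive power: Q = Im(S) = -0.1947 VAR.
Step 10 — Apparent power: |S| = 0.1947 VA.
Step 11 — Power factor: PF = P/|S| = 0.0001073 (leading).

(a) P = 2.089e-05 W  (b) Q = -0.1947 VAR  (c) S = 0.1947 VA  (d) PF = 0.0001073 (leading)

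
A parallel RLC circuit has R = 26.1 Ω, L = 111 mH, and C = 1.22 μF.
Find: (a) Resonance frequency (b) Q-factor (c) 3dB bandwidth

Step 1 — Resonance: ω₀ = 1/√(LC) = 1/√(0.111·1.22e-06) = 2717 rad/s.
Step 2 — f₀ = ω₀/(2π) = 432.5 Hz.
Step 3 — Parallel Q: Q = R/(ω₀L) = 26.1/(2717·0.111) = 0.08653.
Step 4 — Bandwidth: Δω = ω₀/Q = 3.141e+04 rad/s; BW = Δω/(2π) = 4998 Hz.

(a) f₀ = 432.5 Hz  (b) Q = 0.08653  (c) BW = 4998 Hz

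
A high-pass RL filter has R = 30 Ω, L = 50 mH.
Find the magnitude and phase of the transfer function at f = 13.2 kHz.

Step 1 — Angular frequency: ω = 2π·1.32e+04 = 8.294e+04 rad/s.
Step 2 — Transfer function: H(jω) = jωL/(R + jωL).
Step 3 — Numerator jωL = j·4147; denominator R + jωL = 30 + j4147.
Step 4 — H = 0.9999 + j0.007234.
Step 5 — Magnitude: |H| = 1 (-0.0 dB); phase: φ = 0.4°.

|H| = 1 (-0.0 dB), φ = 0.4°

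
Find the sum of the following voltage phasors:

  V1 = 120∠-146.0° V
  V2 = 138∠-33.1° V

Step 1 — Convert each phasor to rectangular form:
  V1 = 120·(cos(-146.0°) + j·sin(-146.0°)) = -99.48 - j67.1 V
  V2 = 138·(cos(-33.1°) + j·sin(-33.1°)) = 115.6 - j75.36 V
Step 2 — Sum components: V_total = 16.12 - j142.5 V.
Step 3 — Convert to polar: |V_total| = 143.4 V, ∠V_total = -83.5°.

V_total = 143.4∠-83.5° V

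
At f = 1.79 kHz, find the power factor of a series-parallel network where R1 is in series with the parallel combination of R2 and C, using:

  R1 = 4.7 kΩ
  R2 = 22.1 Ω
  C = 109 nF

Step 1 — Angular frequency: ω = 2π·f = 2π·1790 = 1.125e+04 rad/s.
Step 2 — Component impedances:
  R1: Z = R = 4700 Ω
  R2: Z = R = 22.1 Ω
  C: Z = 1/(jωC) = -j/(ω·C) = 0 - j815.7 Ω
Step 3 — Parallel branch: R2 || C = 1/(1/R2 + 1/C) = 22.08 - j0.5983 Ω.
Step 4 — Series with R1: Z_total = R1 + (R2 || C) = 4722 - j0.5983 Ω = 4722∠-0.0° Ω.
Step 5 — Power factor: PF = cos(φ) = Re(Z)/|Z| = 4722/4722 = 1.
Step 6 — Type: Im(Z) = -0.5983 ⇒ leading (phase φ = -0.0°).

PF = 1 (leading, φ = -0.0°)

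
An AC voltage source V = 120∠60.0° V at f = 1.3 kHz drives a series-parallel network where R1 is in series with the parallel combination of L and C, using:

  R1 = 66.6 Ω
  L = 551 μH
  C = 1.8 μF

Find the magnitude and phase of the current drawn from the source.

Step 1 — Angular frequency: ω = 2π·f = 2π·1300 = 8168 rad/s.
Step 2 — Component impedances:
  R1: Z = R = 66.6 Ω
  L: Z = jωL = j·8168·0.000551 = 0 + j4.501 Ω
  C: Z = 1/(jωC) = -j/(ω·C) = 0 - j68.01 Ω
Step 3 — Parallel branch: L || C = 1/(1/L + 1/C) = 0 + j4.82 Ω.
Step 4 — Series with R1: Z_total = R1 + (L || C) = 66.6 + j4.82 Ω = 66.77∠4.1° Ω.
Step 5 — Source phasor: V = 120∠60.0° V = 60 + j103.9 V.
Step 6 — Ohm's law: I = V / Z_total = (60 + j103.9) / (66.6 + j4.82) = 1.009 + j1.487 A.
Step 7 — Convert to polar: |I| = 1.797 A, ∠I = 55.9°.

I = 1.797∠55.9° A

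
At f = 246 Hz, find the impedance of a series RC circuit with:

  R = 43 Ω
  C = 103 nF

Step 1 — Angular frequency: ω = 2π·f = 2π·246 = 1546 rad/s.
Step 2 — Component impedances:
  R: Z = R = 43 Ω
  C: Z = 1/(jωC) = -j/(ω·C) = 0 - j6281 Ω
Step 3 — Series combination: Z_total = R + C = 43 - j6281 Ω = 6281∠-89.6° Ω.

Z = 43 - j6281 Ω = 6281∠-89.6° Ω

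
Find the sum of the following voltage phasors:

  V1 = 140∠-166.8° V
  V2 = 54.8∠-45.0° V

Step 1 — Convert each phasor to rectangular form:
  V1 = 140·(cos(-166.8°) + j·sin(-166.8°)) = -136.3 - j31.97 V
  V2 = 54.8·(cos(-45.0°) + j·sin(-45.0°)) = 38.75 - j38.75 V
Step 2 — Sum components: V_total = -97.55 - j70.72 V.
Step 3 — Convert to polar: |V_total| = 120.5 V, ∠V_total = -144.1°.

V_total = 120.5∠-144.1° V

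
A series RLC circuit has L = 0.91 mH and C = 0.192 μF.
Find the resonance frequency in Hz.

Step 1 — Resonance condition Im(Z)=0 gives ω₀ = 1/√(LC).
Step 2 — ω₀ = 1/√(0.00091·1.92e-07) = 7.565e+04 rad/s.
Step 3 — f₀ = ω₀/(2π) = 1.204e+04 Hz.

f₀ = 1.204e+04 Hz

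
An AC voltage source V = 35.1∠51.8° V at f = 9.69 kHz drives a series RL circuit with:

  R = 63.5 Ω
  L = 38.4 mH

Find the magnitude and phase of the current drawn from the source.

Step 1 — Angular frequency: ω = 2π·f = 2π·9690 = 6.088e+04 rad/s.
Step 2 — Component impedances:
  R: Z = R = 63.5 Ω
  L: Z = jωL = j·6.088e+04·0.0384 = 0 + j2338 Ω
Step 3 — Series combination: Z_total = R + L = 63.5 + j2338 Ω = 2339∠88.4° Ω.
Step 4 — Source phasor: V = 35.1∠51.8° V = 21.71 + j27.58 V.
Step 5 — Ohm's law: I = V / Z_total = (21.71 + j27.58) / (63.5 + j2338) = 0.01204 - j0.008957 A.
Step 6 — Convert to polar: |I| = 0.01501 A, ∠I = -36.6°.

I = 0.01501∠-36.6° A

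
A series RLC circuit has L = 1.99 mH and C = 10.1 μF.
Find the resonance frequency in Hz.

Step 1 — Resonance condition Im(Z)=0 gives ω₀ = 1/√(LC).
Step 2 — ω₀ = 1/√(0.00199·1.01e-05) = 7054 rad/s.
Step 3 — f₀ = ω₀/(2π) = 1123 Hz.

f₀ = 1123 Hz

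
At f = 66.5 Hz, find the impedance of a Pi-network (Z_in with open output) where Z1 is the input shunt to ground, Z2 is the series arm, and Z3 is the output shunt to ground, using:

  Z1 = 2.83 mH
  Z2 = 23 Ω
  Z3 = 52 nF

Step 1 — Angular frequency: ω = 2π·f = 2π·66.5 = 417.8 rad/s.
Step 2 — Component impedances:
  Z1: Z = jωL = j·417.8·0.00283 = 0 + j1.182 Ω
  Z2: Z = R = 23 Ω
  Z3: Z = 1/(jωC) = -j/(ω·C) = 0 - j4.603e+04 Ω
Step 3 — With open output, the series arm Z2 and the output shunt Z3 appear in series to ground: Z2 + Z3 = 23 - j4.603e+04 Ω.
Step 4 — Parallel with input shunt Z1: Z_in = Z1 || (Z2 + Z3) = 1.518e-08 + j1.182 Ω = 1.182∠90.0° Ω.

Z = 1.518e-08 + j1.182 Ω = 1.182∠90.0° Ω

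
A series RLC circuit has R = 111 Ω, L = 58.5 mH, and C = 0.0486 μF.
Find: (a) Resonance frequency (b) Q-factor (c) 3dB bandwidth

Step 1 — Resonance: ω₀ = 1/√(LC) = 1/√(0.0585·4.86e-08) = 1.875e+04 rad/s.
Step 2 — f₀ = ω₀/(2π) = 2985 Hz.
Step 3 — Series Q: Q = ω₀L/R = 1.875e+04·0.0585/111 = 9.884.
Step 4 — Bandwidth: Δω = ω₀/Q = 1897 rad/s; BW = Δω/(2π) = 302 Hz.

(a) f₀ = 2985 Hz  (b) Q = 9.884  (c) BW = 302 Hz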